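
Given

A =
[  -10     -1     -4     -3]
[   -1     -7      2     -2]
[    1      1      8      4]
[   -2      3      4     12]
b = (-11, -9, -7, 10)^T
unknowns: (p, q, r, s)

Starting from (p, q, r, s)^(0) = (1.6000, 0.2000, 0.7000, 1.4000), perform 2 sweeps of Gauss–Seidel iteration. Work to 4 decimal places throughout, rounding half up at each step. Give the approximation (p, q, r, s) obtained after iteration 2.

Iteration 1:
  p = (-11 - (-1)·0.2000 - (-4)·0.7000 - (-3)·1.4000) / (-10) = 0.3800
  q = (-9 - (-1)·0.3800 - (2)·0.7000 - (-2)·1.4000) / (-7) = 1.0314
  r = (-7 - (1)·0.3800 - (1)·1.0314 - (4)·1.4000) / (8) = -1.7514
  s = (10 - (-2)·0.3800 - (3)·1.0314 - (4)·-1.7514) / (12) = 1.2226
Iteration 2:
  p = (-11 - (-1)·1.0314 - (-4)·-1.7514 - (-3)·1.2226) / (-10) = 1.3306
  q = (-9 - (-1)·1.3306 - (2)·-1.7514 - (-2)·1.2226) / (-7) = 0.2459
  r = (-7 - (1)·1.3306 - (1)·0.2459 - (4)·1.2226) / (8) = -1.6834
  s = (10 - (-2)·1.3306 - (3)·0.2459 - (4)·-1.6834) / (12) = 1.5548

(1.3306, 0.2459, -1.6834, 1.5548)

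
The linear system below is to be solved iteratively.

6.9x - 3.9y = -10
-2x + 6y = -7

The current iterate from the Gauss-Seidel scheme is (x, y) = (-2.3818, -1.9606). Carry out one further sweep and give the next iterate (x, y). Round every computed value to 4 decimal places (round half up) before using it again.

One sweep:
  x = (-10 - (-3.9)·-1.9606) / (6.9) = -2.5574
  y = (-7 - (-2)·-2.5574) / (6) = -2.0191

(-2.5574, -2.0191)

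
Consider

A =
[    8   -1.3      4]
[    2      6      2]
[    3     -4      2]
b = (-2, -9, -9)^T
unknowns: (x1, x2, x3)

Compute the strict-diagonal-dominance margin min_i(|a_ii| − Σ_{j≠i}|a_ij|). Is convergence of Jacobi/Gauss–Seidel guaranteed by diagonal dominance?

row 1: |8| − (1.3+4) = 2.7
row 2: |6| − (2+2) = 2
row 3: |2| − (3+4) = -5
minimum over rows = -5 → not strictly diagonally dominant

-5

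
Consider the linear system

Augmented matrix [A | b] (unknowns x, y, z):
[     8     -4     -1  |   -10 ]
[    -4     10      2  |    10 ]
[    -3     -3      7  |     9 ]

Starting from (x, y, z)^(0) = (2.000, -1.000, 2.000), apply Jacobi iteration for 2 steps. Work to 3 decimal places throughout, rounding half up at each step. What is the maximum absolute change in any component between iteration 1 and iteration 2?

Iteration 1:
  x = (-10 - (-4)·-1.000 - (-1)·2.000) / (8) = -1.500
  y = (10 - (-4)·2.000 - (2)·2.000) / (10) = 1.400
  z = (9 - (-3)·2.000 - (-3)·-1.000) / (7) = 1.714
Iteration 2:
  x = (-10 - (-4)·1.400 - (-1)·1.714) / (8) = -0.336
  y = (10 - (-4)·-1.500 - (2)·1.714) / (10) = 0.057
  z = (9 - (-3)·-1.500 - (-3)·1.400) / (7) = 1.243
Change: (1.164, -1.343, -0.471) → max |·| = 1.343

1.343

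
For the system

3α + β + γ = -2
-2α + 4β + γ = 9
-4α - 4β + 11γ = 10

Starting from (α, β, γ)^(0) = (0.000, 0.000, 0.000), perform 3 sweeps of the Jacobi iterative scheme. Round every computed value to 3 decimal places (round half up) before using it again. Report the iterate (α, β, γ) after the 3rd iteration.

(-1.725, 1.019, 0.898)

Iteration 1:
  α = (-2 - (1)·0.000 - (1)·0.000) / (3) = -0.667
  β = (9 - (-2)·0.000 - (1)·0.000) / (4) = 2.250
  γ = (10 - (-4)·0.000 - (-4)·0.000) / (11) = 0.909
Iteration 2:
  α = (-2 - (1)·2.250 - (1)·0.909) / (3) = -1.720
  β = (9 - (-2)·-0.667 - (1)·0.909) / (4) = 1.689
  γ = (10 - (-4)·-0.667 - (-4)·2.250) / (11) = 1.485
Iteration 3:
  α = (-2 - (1)·1.689 - (1)·1.485) / (3) = -1.725
  β = (9 - (-2)·-1.720 - (1)·1.485) / (4) = 1.019
  γ = (10 - (-4)·-1.720 - (-4)·1.689) / (11) = 0.898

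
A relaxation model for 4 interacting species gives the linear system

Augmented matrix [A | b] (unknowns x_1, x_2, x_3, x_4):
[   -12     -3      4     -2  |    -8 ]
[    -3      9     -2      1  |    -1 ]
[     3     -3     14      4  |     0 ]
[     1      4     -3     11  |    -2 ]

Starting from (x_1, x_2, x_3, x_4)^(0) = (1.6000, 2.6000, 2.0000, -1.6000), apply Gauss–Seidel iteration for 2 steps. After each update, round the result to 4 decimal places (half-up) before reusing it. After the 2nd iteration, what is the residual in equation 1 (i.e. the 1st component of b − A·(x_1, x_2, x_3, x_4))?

0.1139

Iteration 1:
  x_1 = (-8 - (-3)·2.6000 - (4)·2.0000 - (-2)·-1.6000) / (-12) = 0.9500
  x_2 = (-1 - (-3)·0.9500 - (-2)·2.0000 - (1)·-1.6000) / (9) = 0.8278
  x_3 = (0 - (3)·0.9500 - (-3)·0.8278 - (4)·-1.6000) / (14) = 0.4310
  x_4 = (-2 - (1)·0.9500 - (4)·0.8278 - (-3)·0.4310) / (11) = -0.4517
Iteration 2:
  x_1 = (-8 - (-3)·0.8278 - (4)·0.4310 - (-2)·-0.4517) / (-12) = 0.6787
  x_2 = (-1 - (-3)·0.6787 - (-2)·0.4310 - (1)·-0.4517) / (9) = 0.2611
  x_3 = (0 - (3)·0.6787 - (-3)·0.2611 - (4)·-0.4517) / (14) = 0.0396
  x_4 = (-2 - (1)·0.6787 - (4)·0.2611 - (-3)·0.0396) / (11) = -0.3277
Residual b − A·x = (0.1139, -0.9069, -0.4964, 0.0004)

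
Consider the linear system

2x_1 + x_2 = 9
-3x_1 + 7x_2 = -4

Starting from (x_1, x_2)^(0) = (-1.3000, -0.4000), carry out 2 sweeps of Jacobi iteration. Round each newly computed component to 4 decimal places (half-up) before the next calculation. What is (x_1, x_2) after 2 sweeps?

Iteration 1:
  x_1 = (9 - (1)·-0.4000) / (2) = 4.7000
  x_2 = (-4 - (-3)·-1.3000) / (7) = -1.1286
Iteration 2:
  x_1 = (9 - (1)·-1.1286) / (2) = 5.0643
  x_2 = (-4 - (-3)·4.7000) / (7) = 1.4429

(5.0643, 1.4429)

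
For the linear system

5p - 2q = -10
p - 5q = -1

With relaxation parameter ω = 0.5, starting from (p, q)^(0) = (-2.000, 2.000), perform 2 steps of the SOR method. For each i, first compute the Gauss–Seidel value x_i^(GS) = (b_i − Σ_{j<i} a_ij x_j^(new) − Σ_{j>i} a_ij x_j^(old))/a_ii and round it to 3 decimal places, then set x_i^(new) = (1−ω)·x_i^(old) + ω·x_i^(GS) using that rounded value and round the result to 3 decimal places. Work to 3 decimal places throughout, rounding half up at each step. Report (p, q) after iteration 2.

(-1.612, 0.409)

Iteration 1:
  p: GS value = (-10 - (-2)·2.000) / (5) = -1.200;  p ← (1−ω)·-2.000 + ω·-1.200 = -1.600
  q: GS value = (-1 - (1)·-1.600) / (-5) = -0.120;  q ← (1−ω)·2.000 + ω·-0.120 = 0.940
Iteration 2:
  p: GS value = (-10 - (-2)·0.940) / (5) = -1.624;  p ← (1−ω)·-1.600 + ω·-1.624 = -1.612
  q: GS value = (-1 - (1)·-1.612) / (-5) = -0.122;  q ← (1−ω)·0.940 + ω·-0.122 = 0.409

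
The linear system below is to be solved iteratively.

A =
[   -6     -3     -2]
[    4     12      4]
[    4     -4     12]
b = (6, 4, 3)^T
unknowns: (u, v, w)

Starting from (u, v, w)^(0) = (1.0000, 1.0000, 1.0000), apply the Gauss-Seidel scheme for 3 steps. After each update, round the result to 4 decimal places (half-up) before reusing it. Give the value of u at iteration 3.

Iteration 1:
  u = (6 - (-3)·1.0000 - (-2)·1.0000) / (-6) = -1.8333
  v = (4 - (4)·-1.8333 - (4)·1.0000) / (12) = 0.6111
  w = (3 - (4)·-1.8333 - (-4)·0.6111) / (12) = 1.0648
Iteration 2:
  u = (6 - (-3)·0.6111 - (-2)·1.0648) / (-6) = -1.6605
  v = (4 - (4)·-1.6605 - (4)·1.0648) / (12) = 0.5319
  w = (3 - (4)·-1.6605 - (-4)·0.5319) / (12) = 0.9808
Iteration 3:
  u = (6 - (-3)·0.5319 - (-2)·0.9808) / (-6) = -1.5929
  v = (4 - (4)·-1.5929 - (4)·0.9808) / (12) = 0.5374
  w = (3 - (4)·-1.5929 - (-4)·0.5374) / (12) = 0.9601

-1.5929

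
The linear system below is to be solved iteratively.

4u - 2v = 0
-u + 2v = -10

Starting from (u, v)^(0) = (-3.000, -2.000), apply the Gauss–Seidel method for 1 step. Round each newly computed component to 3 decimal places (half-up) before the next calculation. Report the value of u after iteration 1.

-1.000

Iteration 1:
  u = (0 - (-2)·-2.000) / (4) = -1.000
  v = (-10 - (-1)·-1.000) / (2) = -5.500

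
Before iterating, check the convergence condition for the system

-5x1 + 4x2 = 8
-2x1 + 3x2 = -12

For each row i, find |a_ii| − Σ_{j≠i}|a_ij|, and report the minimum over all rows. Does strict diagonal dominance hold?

row 1: |-5| − (4) = 1
row 2: |3| − (2) = 1
minimum over rows = 1 → strictly diagonally dominant (convergence guaranteed)

1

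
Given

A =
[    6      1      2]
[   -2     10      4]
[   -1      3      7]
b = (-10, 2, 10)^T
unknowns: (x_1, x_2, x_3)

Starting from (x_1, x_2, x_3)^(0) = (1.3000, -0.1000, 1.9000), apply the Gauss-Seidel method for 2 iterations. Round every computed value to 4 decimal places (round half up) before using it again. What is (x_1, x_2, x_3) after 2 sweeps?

(-2.0099, -0.8172, 1.4917)

Iteration 1:
  x_1 = (-10 - (1)·-0.1000 - (2)·1.9000) / (6) = -2.2833
  x_2 = (2 - (-2)·-2.2833 - (4)·1.9000) / (10) = -1.0167
  x_3 = (10 - (-1)·-2.2833 - (3)·-1.0167) / (7) = 1.5381
Iteration 2:
  x_1 = (-10 - (1)·-1.0167 - (2)·1.5381) / (6) = -2.0099
  x_2 = (2 - (-2)·-2.0099 - (4)·1.5381) / (10) = -0.8172
  x_3 = (10 - (-1)·-2.0099 - (3)·-0.8172) / (7) = 1.4917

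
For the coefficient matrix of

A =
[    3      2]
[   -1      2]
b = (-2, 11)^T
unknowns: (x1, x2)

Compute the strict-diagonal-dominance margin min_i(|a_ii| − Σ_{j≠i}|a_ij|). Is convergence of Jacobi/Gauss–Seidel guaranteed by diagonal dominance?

1

row 1: |3| − (2) = 1
row 2: |2| − (1) = 1
minimum over rows = 1 → strictly diagonally dominant (convergence guaranteed)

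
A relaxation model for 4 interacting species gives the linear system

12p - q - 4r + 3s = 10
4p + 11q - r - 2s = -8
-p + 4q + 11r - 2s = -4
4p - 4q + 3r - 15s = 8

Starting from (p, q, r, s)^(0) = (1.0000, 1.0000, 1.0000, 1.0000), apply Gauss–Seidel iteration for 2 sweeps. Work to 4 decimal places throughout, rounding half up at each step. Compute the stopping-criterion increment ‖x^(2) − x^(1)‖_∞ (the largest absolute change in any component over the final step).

0.1955

Iteration 1:
  p = (10 - (-1)·1.0000 - (-4)·1.0000 - (3)·1.0000) / (12) = 1.0000
  q = (-8 - (4)·1.0000 - (-1)·1.0000 - (-2)·1.0000) / (11) = -0.8182
  r = (-4 - (-1)·1.0000 - (4)·-0.8182 - (-2)·1.0000) / (11) = 0.2066
  s = (8 - (4)·1.0000 - (-4)·-0.8182 - (3)·0.2066) / (-15) = -0.0072
Iteration 2:
  p = (10 - (-1)·-0.8182 - (-4)·0.2066 - (3)·-0.0072) / (12) = 0.8358
  q = (-8 - (4)·0.8358 - (-1)·0.2066 - (-2)·-0.0072) / (11) = -1.0137
  r = (-4 - (-1)·0.8358 - (4)·-1.0137 - (-2)·-0.0072) / (11) = 0.0797
  s = (8 - (4)·0.8358 - (-4)·-1.0137 - (3)·0.0797) / (-15) = -0.0242
Change: (-0.1642, -0.1955, -0.1269, -0.0170) → max |·| = 0.1955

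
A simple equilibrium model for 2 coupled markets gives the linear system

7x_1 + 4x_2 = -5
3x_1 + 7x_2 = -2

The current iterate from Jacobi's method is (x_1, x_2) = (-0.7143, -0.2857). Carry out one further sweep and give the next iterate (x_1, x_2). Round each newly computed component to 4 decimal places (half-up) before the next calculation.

(-0.5510, 0.0204)

One sweep:
  x_1 = (-5 - (4)·-0.2857) / (7) = -0.5510
  x_2 = (-2 - (3)·-0.7143) / (7) = 0.0204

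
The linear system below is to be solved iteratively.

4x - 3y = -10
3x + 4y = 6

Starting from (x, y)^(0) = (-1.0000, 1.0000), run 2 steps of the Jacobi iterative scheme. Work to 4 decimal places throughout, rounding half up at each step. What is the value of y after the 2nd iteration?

2.8125

Iteration 1:
  x = (-10 - (-3)·1.0000) / (4) = -1.7500
  y = (6 - (3)·-1.0000) / (4) = 2.2500
Iteration 2:
  x = (-10 - (-3)·2.2500) / (4) = -0.8125
  y = (6 - (3)·-1.7500) / (4) = 2.8125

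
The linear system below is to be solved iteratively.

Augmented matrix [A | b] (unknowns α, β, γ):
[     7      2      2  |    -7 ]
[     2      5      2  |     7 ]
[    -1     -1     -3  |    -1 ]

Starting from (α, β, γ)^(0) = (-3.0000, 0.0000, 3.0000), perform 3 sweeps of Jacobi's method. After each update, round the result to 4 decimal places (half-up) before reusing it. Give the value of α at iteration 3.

-1.5986

Iteration 1:
  α = (-7 - (2)·0.0000 - (2)·3.0000) / (7) = -1.8571
  β = (7 - (2)·-3.0000 - (2)·3.0000) / (5) = 1.4000
  γ = (-1 - (-1)·-3.0000 - (-1)·0.0000) / (-3) = 1.3333
Iteration 2:
  α = (-7 - (2)·1.4000 - (2)·1.3333) / (7) = -1.7809
  β = (7 - (2)·-1.8571 - (2)·1.3333) / (5) = 1.6095
  γ = (-1 - (-1)·-1.8571 - (-1)·1.4000) / (-3) = 0.4857
Iteration 3:
  α = (-7 - (2)·1.6095 - (2)·0.4857) / (7) = -1.5986
  β = (7 - (2)·-1.7809 - (2)·0.4857) / (5) = 1.9181
  γ = (-1 - (-1)·-1.7809 - (-1)·1.6095) / (-3) = 0.3905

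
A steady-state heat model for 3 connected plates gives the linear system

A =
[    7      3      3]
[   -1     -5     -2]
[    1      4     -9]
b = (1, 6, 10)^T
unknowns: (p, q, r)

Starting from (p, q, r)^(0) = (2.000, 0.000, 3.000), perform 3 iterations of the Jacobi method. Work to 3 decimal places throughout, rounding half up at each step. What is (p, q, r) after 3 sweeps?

(1.471, -0.552, -1.193)

Iteration 1:
  p = (1 - (3)·0.000 - (3)·3.000) / (7) = -1.143
  q = (6 - (-1)·2.000 - (-2)·3.000) / (-5) = -2.800
  r = (10 - (1)·2.000 - (4)·0.000) / (-9) = -0.889
Iteration 2:
  p = (1 - (3)·-2.800 - (3)·-0.889) / (7) = 1.724
  q = (6 - (-1)·-1.143 - (-2)·-0.889) / (-5) = -0.616
  r = (10 - (1)·-1.143 - (4)·-2.800) / (-9) = -2.483
Iteration 3:
  p = (1 - (3)·-0.616 - (3)·-2.483) / (7) = 1.471
  q = (6 - (-1)·1.724 - (-2)·-2.483) / (-5) = -0.552
  r = (10 - (1)·1.724 - (4)·-0.616) / (-9) = -1.193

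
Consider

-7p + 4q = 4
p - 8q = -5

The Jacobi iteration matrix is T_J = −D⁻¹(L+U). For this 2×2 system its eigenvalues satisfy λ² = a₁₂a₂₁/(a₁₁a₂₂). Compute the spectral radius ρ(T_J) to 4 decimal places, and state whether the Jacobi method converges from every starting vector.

0.2673

a₁₂a₂₁/(a₁₁a₂₂) = (4)·(1) / ((-7)·(-8)) = 0.071429
ρ = √|0.071429| = √0.071429 = 0.2673
ρ < 1, so Jacobi converges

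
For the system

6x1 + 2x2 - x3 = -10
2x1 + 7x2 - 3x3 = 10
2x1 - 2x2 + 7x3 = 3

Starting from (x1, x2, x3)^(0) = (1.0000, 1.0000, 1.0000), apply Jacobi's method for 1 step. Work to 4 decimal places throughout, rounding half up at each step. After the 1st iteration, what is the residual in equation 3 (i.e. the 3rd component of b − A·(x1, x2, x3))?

6.8092

Iteration 1:
  x1 = (-10 - (2)·1.0000 - (-1)·1.0000) / (6) = -1.8333
  x2 = (10 - (2)·1.0000 - (-3)·1.0000) / (7) = 1.5714
  x3 = (3 - (2)·1.0000 - (-2)·1.0000) / (7) = 0.4286
Residual b − A·x = (-1.7144, 3.9526, 6.8092)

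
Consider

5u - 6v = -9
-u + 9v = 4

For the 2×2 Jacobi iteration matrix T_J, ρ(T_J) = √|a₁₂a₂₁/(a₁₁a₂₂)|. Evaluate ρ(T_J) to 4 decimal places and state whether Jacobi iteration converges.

0.3651

a₁₂a₂₁/(a₁₁a₂₂) = (-6)·(-1) / ((5)·(9)) = 0.133333
ρ = √|0.133333| = √0.133333 = 0.3651
ρ < 1, so Jacobi converges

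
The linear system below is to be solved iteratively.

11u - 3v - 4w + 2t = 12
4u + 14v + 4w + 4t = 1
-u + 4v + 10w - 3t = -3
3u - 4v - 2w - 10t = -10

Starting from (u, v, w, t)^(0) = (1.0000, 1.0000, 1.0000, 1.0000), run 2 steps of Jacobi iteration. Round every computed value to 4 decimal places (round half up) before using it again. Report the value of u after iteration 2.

Iteration 1:
  u = (12 - (-3)·1.0000 - (-4)·1.0000 - (2)·1.0000) / (11) = 1.5455
  v = (1 - (4)·1.0000 - (4)·1.0000 - (4)·1.0000) / (14) = -0.7857
  w = (-3 - (-1)·1.0000 - (4)·1.0000 - (-3)·1.0000) / (10) = -0.3000
  t = (-10 - (3)·1.0000 - (-4)·1.0000 - (-2)·1.0000) / (-10) = 0.7000
Iteration 2:
  u = (12 - (-3)·-0.7857 - (-4)·-0.3000 - (2)·0.7000) / (11) = 0.6403
  v = (1 - (4)·1.5455 - (4)·-0.3000 - (4)·0.7000) / (14) = -0.4844
  w = (-3 - (-1)·1.5455 - (4)·-0.7857 - (-3)·0.7000) / (10) = 0.3788
  t = (-10 - (3)·1.5455 - (-4)·-0.7857 - (-2)·-0.3000) / (-10) = 1.8379

0.6403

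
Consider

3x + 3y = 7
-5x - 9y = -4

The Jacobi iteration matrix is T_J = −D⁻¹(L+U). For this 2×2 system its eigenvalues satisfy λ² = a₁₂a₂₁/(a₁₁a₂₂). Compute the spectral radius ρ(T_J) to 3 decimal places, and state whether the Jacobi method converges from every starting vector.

a₁₂a₂₁/(a₁₁a₂₂) = (3)·(-5) / ((3)·(-9)) = 0.555556
ρ = √|0.555556| = √0.555556 = 0.745
ρ < 1, so Jacobi converges

0.745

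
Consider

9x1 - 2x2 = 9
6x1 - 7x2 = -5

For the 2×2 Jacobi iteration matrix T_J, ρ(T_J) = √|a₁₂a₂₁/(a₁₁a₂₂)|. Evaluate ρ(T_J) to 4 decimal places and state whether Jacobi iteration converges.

0.4364

a₁₂a₂₁/(a₁₁a₂₂) = (-2)·(6) / ((9)·(-7)) = 0.190476
ρ = √|0.190476| = √0.190476 = 0.4364
ρ < 1, so Jacobi converges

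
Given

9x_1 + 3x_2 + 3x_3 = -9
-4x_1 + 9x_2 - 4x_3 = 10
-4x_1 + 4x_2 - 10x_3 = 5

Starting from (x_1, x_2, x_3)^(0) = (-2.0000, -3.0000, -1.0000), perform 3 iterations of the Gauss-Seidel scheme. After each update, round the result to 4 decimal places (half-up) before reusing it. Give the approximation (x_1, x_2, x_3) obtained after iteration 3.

Iteration 1:
  x_1 = (-9 - (3)·-3.0000 - (3)·-1.0000) / (9) = 0.3333
  x_2 = (10 - (-4)·0.3333 - (-4)·-1.0000) / (9) = 0.8148
  x_3 = (5 - (-4)·0.3333 - (4)·0.8148) / (-10) = -0.3074
Iteration 2:
  x_1 = (-9 - (3)·0.8148 - (3)·-0.3074) / (9) = -1.1691
  x_2 = (10 - (-4)·-1.1691 - (-4)·-0.3074) / (9) = 0.4549
  x_3 = (5 - (-4)·-1.1691 - (4)·0.4549) / (-10) = 0.1496
Iteration 3:
  x_1 = (-9 - (3)·0.4549 - (3)·0.1496) / (9) = -1.2015
  x_2 = (10 - (-4)·-1.2015 - (-4)·0.1496) / (9) = 0.6436
  x_3 = (5 - (-4)·-1.2015 - (4)·0.6436) / (-10) = 0.2380

(-1.2015, 0.6436, 0.2380)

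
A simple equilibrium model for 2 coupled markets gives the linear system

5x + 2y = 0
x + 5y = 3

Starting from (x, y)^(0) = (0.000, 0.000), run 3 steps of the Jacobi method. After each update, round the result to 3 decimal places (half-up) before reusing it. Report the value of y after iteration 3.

0.648

Iteration 1:
  x = (0 - (2)·0.000) / (5) = 0.000
  y = (3 - (1)·0.000) / (5) = 0.600
Iteration 2:
  x = (0 - (2)·0.600) / (5) = -0.240
  y = (3 - (1)·0.000) / (5) = 0.600
Iteration 3:
  x = (0 - (2)·0.600) / (5) = -0.240
  y = (3 - (1)·-0.240) / (5) = 0.648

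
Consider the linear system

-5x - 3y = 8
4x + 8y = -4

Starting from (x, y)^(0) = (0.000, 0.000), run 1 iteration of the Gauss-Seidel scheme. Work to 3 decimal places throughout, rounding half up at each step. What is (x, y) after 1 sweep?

Iteration 1:
  x = (8 - (-3)·0.000) / (-5) = -1.600
  y = (-4 - (4)·-1.600) / (8) = 0.300

(-1.600, 0.300)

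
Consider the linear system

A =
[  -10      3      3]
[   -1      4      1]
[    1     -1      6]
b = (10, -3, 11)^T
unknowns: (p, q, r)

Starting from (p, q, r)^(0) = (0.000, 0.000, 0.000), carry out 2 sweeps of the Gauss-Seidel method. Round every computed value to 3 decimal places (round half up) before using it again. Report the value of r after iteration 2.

1.726

Iteration 1:
  p = (10 - (3)·0.000 - (3)·0.000) / (-10) = -1.000
  q = (-3 - (-1)·-1.000 - (1)·0.000) / (4) = -1.000
  r = (11 - (1)·-1.000 - (-1)·-1.000) / (6) = 1.833
Iteration 2:
  p = (10 - (3)·-1.000 - (3)·1.833) / (-10) = -0.750
  q = (-3 - (-1)·-0.750 - (1)·1.833) / (4) = -1.396
  r = (11 - (1)·-0.750 - (-1)·-1.396) / (6) = 1.726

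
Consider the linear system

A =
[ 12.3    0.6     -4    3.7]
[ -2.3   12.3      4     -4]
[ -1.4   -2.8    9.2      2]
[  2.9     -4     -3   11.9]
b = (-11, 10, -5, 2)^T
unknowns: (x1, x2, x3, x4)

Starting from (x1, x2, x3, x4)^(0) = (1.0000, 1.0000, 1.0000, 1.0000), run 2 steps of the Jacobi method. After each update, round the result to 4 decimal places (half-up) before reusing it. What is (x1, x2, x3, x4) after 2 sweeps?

Iteration 1:
  x1 = (-11 - (0.6)·1.0000 - (-4)·1.0000 - (3.7)·1.0000) / (12.3) = -0.9187
  x2 = (10 - (-2.3)·1.0000 - (4)·1.0000 - (-4)·1.0000) / (12.3) = 1.0000
  x3 = (-5 - (-1.4)·1.0000 - (-2.8)·1.0000 - (2)·1.0000) / (9.2) = -0.3043
  x4 = (2 - (2.9)·1.0000 - (-4)·1.0000 - (-3)·1.0000) / (11.9) = 0.5126
Iteration 2:
  x1 = (-11 - (0.6)·1.0000 - (-4)·-0.3043 - (3.7)·0.5126) / (12.3) = -1.1962
  x2 = (10 - (-2.3)·-0.9187 - (4)·-0.3043 - (-4)·0.5126) / (12.3) = 0.9069
  x3 = (-5 - (-1.4)·-0.9187 - (-2.8)·1.0000 - (2)·0.5126) / (9.2) = -0.4904
  x4 = (2 - (2.9)·-0.9187 - (-4)·1.0000 - (-3)·-0.3043) / (11.9) = 0.6514

(-1.1962, 0.9069, -0.4904, 0.6514)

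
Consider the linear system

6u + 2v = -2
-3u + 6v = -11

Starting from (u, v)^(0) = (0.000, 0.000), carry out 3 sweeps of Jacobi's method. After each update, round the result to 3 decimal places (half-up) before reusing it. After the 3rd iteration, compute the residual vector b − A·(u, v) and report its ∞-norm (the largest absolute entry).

Iteration 1:
  u = (-2 - (2)·0.000) / (6) = -0.333
  v = (-11 - (-3)·0.000) / (6) = -1.833
Iteration 2:
  u = (-2 - (2)·-1.833) / (6) = 0.278
  v = (-11 - (-3)·-0.333) / (6) = -2.000
Iteration 3:
  u = (-2 - (2)·-2.000) / (6) = 0.333
  v = (-11 - (-3)·0.278) / (6) = -1.694
Residual b − A·x = (-0.610, 0.163); ∞-norm = 0.610

0.610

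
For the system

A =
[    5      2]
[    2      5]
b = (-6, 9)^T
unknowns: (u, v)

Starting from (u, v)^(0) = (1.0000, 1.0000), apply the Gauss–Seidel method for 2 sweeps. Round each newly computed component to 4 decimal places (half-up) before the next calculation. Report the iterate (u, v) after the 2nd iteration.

Iteration 1:
  u = (-6 - (2)·1.0000) / (5) = -1.6000
  v = (9 - (2)·-1.6000) / (5) = 2.4400
Iteration 2:
  u = (-6 - (2)·2.4400) / (5) = -2.1760
  v = (9 - (2)·-2.1760) / (5) = 2.6704

(-2.1760, 2.6704)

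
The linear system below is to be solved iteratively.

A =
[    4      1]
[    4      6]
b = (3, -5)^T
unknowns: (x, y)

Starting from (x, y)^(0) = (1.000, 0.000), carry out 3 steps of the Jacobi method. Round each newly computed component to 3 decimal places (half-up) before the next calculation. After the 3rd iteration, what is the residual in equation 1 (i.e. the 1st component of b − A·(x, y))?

0.251

Iteration 1:
  x = (3 - (1)·0.000) / (4) = 0.750
  y = (-5 - (4)·1.000) / (6) = -1.500
Iteration 2:
  x = (3 - (1)·-1.500) / (4) = 1.125
  y = (-5 - (4)·0.750) / (6) = -1.333
Iteration 3:
  x = (3 - (1)·-1.333) / (4) = 1.083
  y = (-5 - (4)·1.125) / (6) = -1.583
Residual b − A·x = (0.251, 0.166)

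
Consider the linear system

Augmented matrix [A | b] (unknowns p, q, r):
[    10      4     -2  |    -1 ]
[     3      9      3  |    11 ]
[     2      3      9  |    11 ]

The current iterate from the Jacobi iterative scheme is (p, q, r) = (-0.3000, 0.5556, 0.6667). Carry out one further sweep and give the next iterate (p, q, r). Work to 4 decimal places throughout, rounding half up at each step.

(-0.1889, 1.1000, 1.1037)

One sweep:
  p = (-1 - (4)·0.5556 - (-2)·0.6667) / (10) = -0.1889
  q = (11 - (3)·-0.3000 - (3)·0.6667) / (9) = 1.1000
  r = (11 - (2)·-0.3000 - (3)·0.5556) / (9) = 1.1037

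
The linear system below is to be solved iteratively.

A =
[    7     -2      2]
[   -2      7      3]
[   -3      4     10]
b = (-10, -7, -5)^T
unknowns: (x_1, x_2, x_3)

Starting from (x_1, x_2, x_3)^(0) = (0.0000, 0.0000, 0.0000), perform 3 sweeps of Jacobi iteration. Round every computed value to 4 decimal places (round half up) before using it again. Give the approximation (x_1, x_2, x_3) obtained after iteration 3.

Iteration 1:
  x_1 = (-10 - (-2)·0.0000 - (2)·0.0000) / (7) = -1.4286
  x_2 = (-7 - (-2)·0.0000 - (3)·0.0000) / (7) = -1.0000
  x_3 = (-5 - (-3)·0.0000 - (4)·0.0000) / (10) = -0.5000
Iteration 2:
  x_1 = (-10 - (-2)·-1.0000 - (2)·-0.5000) / (7) = -1.5714
  x_2 = (-7 - (-2)·-1.4286 - (3)·-0.5000) / (7) = -1.1939
  x_3 = (-5 - (-3)·-1.4286 - (4)·-1.0000) / (10) = -0.5286
Iteration 3:
  x_1 = (-10 - (-2)·-1.1939 - (2)·-0.5286) / (7) = -1.6187
  x_2 = (-7 - (-2)·-1.5714 - (3)·-0.5286) / (7) = -1.2224
  x_3 = (-5 - (-3)·-1.5714 - (4)·-1.1939) / (10) = -0.4939

(-1.6187, -1.2224, -0.4939)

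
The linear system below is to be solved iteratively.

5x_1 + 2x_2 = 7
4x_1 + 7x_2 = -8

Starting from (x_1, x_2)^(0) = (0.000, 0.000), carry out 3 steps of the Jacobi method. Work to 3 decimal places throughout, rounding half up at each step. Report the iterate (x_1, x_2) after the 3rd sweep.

(2.177, -2.204)

Iteration 1:
  x_1 = (7 - (2)·0.000) / (5) = 1.400
  x_2 = (-8 - (4)·0.000) / (7) = -1.143
Iteration 2:
  x_1 = (7 - (2)·-1.143) / (5) = 1.857
  x_2 = (-8 - (4)·1.400) / (7) = -1.943
Iteration 3:
  x_1 = (7 - (2)·-1.943) / (5) = 2.177
  x_2 = (-8 - (4)·1.857) / (7) = -2.204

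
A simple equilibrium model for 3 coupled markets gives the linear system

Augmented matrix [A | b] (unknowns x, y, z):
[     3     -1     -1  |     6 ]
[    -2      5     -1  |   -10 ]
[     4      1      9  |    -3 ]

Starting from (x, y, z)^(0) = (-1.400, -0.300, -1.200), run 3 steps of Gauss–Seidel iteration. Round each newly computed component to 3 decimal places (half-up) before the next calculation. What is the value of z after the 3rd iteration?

Iteration 1:
  x = (6 - (-1)·-0.300 - (-1)·-1.200) / (3) = 1.500
  y = (-10 - (-2)·1.500 - (-1)·-1.200) / (5) = -1.640
  z = (-3 - (4)·1.500 - (1)·-1.640) / (9) = -0.818
Iteration 2:
  x = (6 - (-1)·-1.640 - (-1)·-0.818) / (3) = 1.181
  y = (-10 - (-2)·1.181 - (-1)·-0.818) / (5) = -1.691
  z = (-3 - (4)·1.181 - (1)·-1.691) / (9) = -0.670
Iteration 3:
  x = (6 - (-1)·-1.691 - (-1)·-0.670) / (3) = 1.213
  y = (-10 - (-2)·1.213 - (-1)·-0.670) / (5) = -1.649
  z = (-3 - (4)·1.213 - (1)·-1.649) / (9) = -0.689

-0.689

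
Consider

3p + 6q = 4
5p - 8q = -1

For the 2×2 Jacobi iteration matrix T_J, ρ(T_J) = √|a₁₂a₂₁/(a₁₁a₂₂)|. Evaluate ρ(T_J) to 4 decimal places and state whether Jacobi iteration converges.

a₁₂a₂₁/(a₁₁a₂₂) = (6)·(5) / ((3)·(-8)) = -1.250000
ρ = √|-1.250000| = √1.250000 = 1.1180
ρ > 1, so Jacobi diverges

1.1180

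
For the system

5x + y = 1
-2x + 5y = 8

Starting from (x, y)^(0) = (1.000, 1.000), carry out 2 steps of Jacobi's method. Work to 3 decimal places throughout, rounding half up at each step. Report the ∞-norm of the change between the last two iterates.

0.400

Iteration 1:
  x = (1 - (1)·1.000) / (5) = 0.000
  y = (8 - (-2)·1.000) / (5) = 2.000
Iteration 2:
  x = (1 - (1)·2.000) / (5) = -0.200
  y = (8 - (-2)·0.000) / (5) = 1.600
Change: (-0.200, -0.400) → max |·| = 0.400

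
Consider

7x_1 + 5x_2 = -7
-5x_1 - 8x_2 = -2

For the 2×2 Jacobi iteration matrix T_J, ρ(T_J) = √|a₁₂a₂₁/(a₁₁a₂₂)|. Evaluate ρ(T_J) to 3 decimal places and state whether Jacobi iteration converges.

a₁₂a₂₁/(a₁₁a₂₂) = (5)·(-5) / ((7)·(-8)) = 0.446429
ρ = √|0.446429| = √0.446429 = 0.668
ρ < 1, so Jacobi converges

0.668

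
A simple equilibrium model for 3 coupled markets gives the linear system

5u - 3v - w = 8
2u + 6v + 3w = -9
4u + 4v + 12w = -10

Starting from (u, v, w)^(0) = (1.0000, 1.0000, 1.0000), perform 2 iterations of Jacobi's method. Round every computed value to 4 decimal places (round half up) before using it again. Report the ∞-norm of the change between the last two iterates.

Iteration 1:
  u = (8 - (-3)·1.0000 - (-1)·1.0000) / (5) = 2.4000
  v = (-9 - (2)·1.0000 - (3)·1.0000) / (6) = -2.3333
  w = (-10 - (4)·1.0000 - (4)·1.0000) / (12) = -1.5000
Iteration 2:
  u = (8 - (-3)·-2.3333 - (-1)·-1.5000) / (5) = -0.1000
  v = (-9 - (2)·2.4000 - (3)·-1.5000) / (6) = -1.5500
  w = (-10 - (4)·2.4000 - (4)·-2.3333) / (12) = -0.8556
Change: (-2.5000, 0.7833, 0.6444) → max |·| = 2.5000

2.5000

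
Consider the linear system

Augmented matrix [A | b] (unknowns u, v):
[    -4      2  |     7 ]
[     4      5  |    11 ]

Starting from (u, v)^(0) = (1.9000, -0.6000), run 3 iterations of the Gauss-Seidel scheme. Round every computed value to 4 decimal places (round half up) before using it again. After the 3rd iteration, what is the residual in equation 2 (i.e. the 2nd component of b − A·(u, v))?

Iteration 1:
  u = (7 - (2)·-0.6000) / (-4) = -2.0500
  v = (11 - (4)·-2.0500) / (5) = 3.8400
Iteration 2:
  u = (7 - (2)·3.8400) / (-4) = 0.1700
  v = (11 - (4)·0.1700) / (5) = 2.0640
Iteration 3:
  u = (7 - (2)·2.0640) / (-4) = -0.7180
  v = (11 - (4)·-0.7180) / (5) = 2.7744
Residual b − A·x = (-1.4208, 0.0000)

0.0000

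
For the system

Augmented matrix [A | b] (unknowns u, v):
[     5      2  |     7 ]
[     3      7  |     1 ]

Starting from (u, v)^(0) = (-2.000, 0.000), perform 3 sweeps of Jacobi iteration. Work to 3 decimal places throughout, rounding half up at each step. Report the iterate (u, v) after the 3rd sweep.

Iteration 1:
  u = (7 - (2)·0.000) / (5) = 1.400
  v = (1 - (3)·-2.000) / (7) = 1.000
Iteration 2:
  u = (7 - (2)·1.000) / (5) = 1.000
  v = (1 - (3)·1.400) / (7) = -0.457
Iteration 3:
  u = (7 - (2)·-0.457) / (5) = 1.583
  v = (1 - (3)·1.000) / (7) = -0.286

(1.583, -0.286)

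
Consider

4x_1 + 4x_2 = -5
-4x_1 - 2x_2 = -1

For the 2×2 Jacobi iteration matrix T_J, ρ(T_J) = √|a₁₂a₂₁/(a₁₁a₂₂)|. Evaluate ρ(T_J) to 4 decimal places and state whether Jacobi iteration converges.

a₁₂a₂₁/(a₁₁a₂₂) = (4)·(-4) / ((4)·(-2)) = 2.000000
ρ = √|2.000000| = √2.000000 = 1.4142
ρ > 1, so Jacobi diverges

1.4142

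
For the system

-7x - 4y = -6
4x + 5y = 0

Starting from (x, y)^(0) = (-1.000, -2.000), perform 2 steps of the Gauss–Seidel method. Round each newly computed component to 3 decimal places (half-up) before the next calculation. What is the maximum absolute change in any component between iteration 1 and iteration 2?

Iteration 1:
  x = (-6 - (-4)·-2.000) / (-7) = 2.000
  y = (0 - (4)·2.000) / (5) = -1.600
Iteration 2:
  x = (-6 - (-4)·-1.600) / (-7) = 1.771
  y = (0 - (4)·1.771) / (5) = -1.417
Change: (-0.229, 0.183) → max |·| = 0.229

0.229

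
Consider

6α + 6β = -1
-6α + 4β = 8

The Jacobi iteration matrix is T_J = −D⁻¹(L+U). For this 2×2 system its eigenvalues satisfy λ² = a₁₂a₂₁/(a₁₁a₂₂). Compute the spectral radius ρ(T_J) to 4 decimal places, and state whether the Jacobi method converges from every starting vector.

a₁₂a₂₁/(a₁₁a₂₂) = (6)·(-6) / ((6)·(4)) = -1.500000
ρ = √|-1.500000| = √1.500000 = 1.2247
ρ > 1, so Jacobi diverges

1.2247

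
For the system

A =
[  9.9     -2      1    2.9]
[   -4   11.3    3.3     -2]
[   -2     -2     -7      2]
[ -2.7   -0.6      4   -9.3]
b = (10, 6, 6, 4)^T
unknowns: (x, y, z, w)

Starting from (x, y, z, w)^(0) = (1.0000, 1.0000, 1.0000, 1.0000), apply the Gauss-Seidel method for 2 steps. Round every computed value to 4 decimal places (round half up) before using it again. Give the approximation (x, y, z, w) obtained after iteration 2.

Iteration 1:
  x = (10 - (-2)·1.0000 - (1)·1.0000 - (2.9)·1.0000) / (9.9) = 0.8182
  y = (6 - (-4)·0.8182 - (3.3)·1.0000 - (-2)·1.0000) / (11.3) = 0.7056
  z = (6 - (-2)·0.8182 - (-2)·0.7056 - (2)·1.0000) / (-7) = -1.0068
  w = (4 - (-2.7)·0.8182 - (-0.6)·0.7056 - (4)·-1.0068) / (-9.3) = -1.1462
Iteration 2:
  x = (10 - (-2)·0.7056 - (1)·-1.0068 - (2.9)·-1.1462) / (9.9) = 1.5901
  y = (6 - (-4)·1.5901 - (3.3)·-1.0068 - (-2)·-1.1462) / (11.3) = 1.1850
  z = (6 - (-2)·1.5901 - (-2)·1.1850 - (2)·-1.1462) / (-7) = -1.9775
  w = (4 - (-2.7)·1.5901 - (-0.6)·1.1850 - (4)·-1.9775) / (-9.3) = -1.8187

(1.5901, 1.1850, -1.9775, -1.8187)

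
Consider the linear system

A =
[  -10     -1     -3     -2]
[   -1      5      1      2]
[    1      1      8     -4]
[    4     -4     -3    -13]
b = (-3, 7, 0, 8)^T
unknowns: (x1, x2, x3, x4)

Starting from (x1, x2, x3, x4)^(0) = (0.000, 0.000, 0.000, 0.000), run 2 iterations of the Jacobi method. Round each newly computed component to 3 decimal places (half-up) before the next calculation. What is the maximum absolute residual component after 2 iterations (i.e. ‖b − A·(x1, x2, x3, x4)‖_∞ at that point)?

Iteration 1:
  x1 = (-3 - (-1)·0.000 - (-3)·0.000 - (-2)·0.000) / (-10) = 0.300
  x2 = (7 - (-1)·0.000 - (1)·0.000 - (2)·0.000) / (5) = 1.400
  x3 = (0 - (1)·0.000 - (1)·0.000 - (-4)·0.000) / (8) = 0.000
  x4 = (8 - (4)·0.000 - (-4)·0.000 - (-3)·0.000) / (-13) = -0.615
Iteration 2:
  x1 = (-3 - (-1)·1.400 - (-3)·0.000 - (-2)·-0.615) / (-10) = 0.283
  x2 = (7 - (-1)·0.300 - (1)·0.000 - (2)·-0.615) / (5) = 1.706
  x3 = (0 - (1)·0.300 - (1)·1.400 - (-4)·-0.615) / (8) = -0.520
  x4 = (8 - (4)·0.300 - (-4)·1.400 - (-3)·0.000) / (-13) = -0.954
Residual b − A·x = (-1.932, 1.181, -1.645, -0.270); ∞-norm = 1.932

1.932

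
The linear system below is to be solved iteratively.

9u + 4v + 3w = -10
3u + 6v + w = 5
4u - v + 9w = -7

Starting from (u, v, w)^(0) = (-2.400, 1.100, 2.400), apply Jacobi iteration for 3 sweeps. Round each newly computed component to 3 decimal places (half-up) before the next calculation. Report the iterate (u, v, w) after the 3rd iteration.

(-2.141, 1.742, 0.318)

Iteration 1:
  u = (-10 - (4)·1.100 - (3)·2.400) / (9) = -2.400
  v = (5 - (3)·-2.400 - (1)·2.400) / (6) = 1.633
  w = (-7 - (4)·-2.400 - (-1)·1.100) / (9) = 0.411
Iteration 2:
  u = (-10 - (4)·1.633 - (3)·0.411) / (9) = -1.974
  v = (5 - (3)·-2.400 - (1)·0.411) / (6) = 1.965
  w = (-7 - (4)·-2.400 - (-1)·1.633) / (9) = 0.470
Iteration 3:
  u = (-10 - (4)·1.965 - (3)·0.470) / (9) = -2.141
  v = (5 - (3)·-1.974 - (1)·0.470) / (6) = 1.742
  w = (-7 - (4)·-1.974 - (-1)·1.965) / (9) = 0.318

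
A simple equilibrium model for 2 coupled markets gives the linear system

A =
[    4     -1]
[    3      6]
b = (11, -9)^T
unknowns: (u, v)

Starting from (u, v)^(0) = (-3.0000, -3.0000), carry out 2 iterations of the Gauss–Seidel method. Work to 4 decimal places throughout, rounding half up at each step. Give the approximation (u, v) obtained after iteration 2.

(2.1250, -2.5625)

Iteration 1:
  u = (11 - (-1)·-3.0000) / (4) = 2.0000
  v = (-9 - (3)·2.0000) / (6) = -2.5000
Iteration 2:
  u = (11 - (-1)·-2.5000) / (4) = 2.1250
  v = (-9 - (3)·2.1250) / (6) = -2.5625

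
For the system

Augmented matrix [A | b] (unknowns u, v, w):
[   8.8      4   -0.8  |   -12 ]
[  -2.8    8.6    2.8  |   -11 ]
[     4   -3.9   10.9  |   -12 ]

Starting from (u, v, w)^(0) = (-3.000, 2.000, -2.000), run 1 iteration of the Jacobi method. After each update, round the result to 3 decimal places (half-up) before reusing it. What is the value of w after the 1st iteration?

Iteration 1:
  u = (-12 - (4)·2.000 - (-0.8)·-2.000) / (8.8) = -2.455
  v = (-11 - (-2.8)·-3.000 - (2.8)·-2.000) / (8.6) = -1.605
  w = (-12 - (4)·-3.000 - (-3.9)·2.000) / (10.9) = 0.716

0.716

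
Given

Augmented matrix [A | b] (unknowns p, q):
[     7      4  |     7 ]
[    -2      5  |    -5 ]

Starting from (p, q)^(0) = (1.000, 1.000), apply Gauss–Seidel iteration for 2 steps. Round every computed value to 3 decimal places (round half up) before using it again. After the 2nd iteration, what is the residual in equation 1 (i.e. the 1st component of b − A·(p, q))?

Iteration 1:
  p = (7 - (4)·1.000) / (7) = 0.429
  q = (-5 - (-2)·0.429) / (5) = -0.828
Iteration 2:
  p = (7 - (4)·-0.828) / (7) = 1.473
  q = (-5 - (-2)·1.473) / (5) = -0.411
Residual b − A·x = (-1.667, 0.001)

-1.667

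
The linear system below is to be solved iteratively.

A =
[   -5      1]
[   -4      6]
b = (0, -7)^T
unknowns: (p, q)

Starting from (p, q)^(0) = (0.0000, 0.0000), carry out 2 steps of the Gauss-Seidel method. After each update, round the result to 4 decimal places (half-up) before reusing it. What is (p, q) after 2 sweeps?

Iteration 1:
  p = (0 - (1)·0.0000) / (-5) = 0.0000
  q = (-7 - (-4)·0.0000) / (6) = -1.1667
Iteration 2:
  p = (0 - (1)·-1.1667) / (-5) = -0.2333
  q = (-7 - (-4)·-0.2333) / (6) = -1.3222

(-0.2333, -1.3222)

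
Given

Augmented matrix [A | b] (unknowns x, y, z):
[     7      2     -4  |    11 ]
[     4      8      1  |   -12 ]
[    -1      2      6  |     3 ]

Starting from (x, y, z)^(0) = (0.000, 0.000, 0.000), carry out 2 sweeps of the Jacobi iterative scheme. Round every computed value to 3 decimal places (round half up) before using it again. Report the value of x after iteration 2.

Iteration 1:
  x = (11 - (2)·0.000 - (-4)·0.000) / (7) = 1.571
  y = (-12 - (4)·0.000 - (1)·0.000) / (8) = -1.500
  z = (3 - (-1)·0.000 - (2)·0.000) / (6) = 0.500
Iteration 2:
  x = (11 - (2)·-1.500 - (-4)·0.500) / (7) = 2.286
  y = (-12 - (4)·1.571 - (1)·0.500) / (8) = -2.348
  z = (3 - (-1)·1.571 - (2)·-1.500) / (6) = 1.262

2.286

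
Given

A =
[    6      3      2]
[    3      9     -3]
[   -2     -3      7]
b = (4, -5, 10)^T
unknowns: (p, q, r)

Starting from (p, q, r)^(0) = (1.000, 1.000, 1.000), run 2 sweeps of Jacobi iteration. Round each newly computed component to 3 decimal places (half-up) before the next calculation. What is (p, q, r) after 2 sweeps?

Iteration 1:
  p = (4 - (3)·1.000 - (2)·1.000) / (6) = -0.167
  q = (-5 - (3)·1.000 - (-3)·1.000) / (9) = -0.556
  r = (10 - (-2)·1.000 - (-3)·1.000) / (7) = 2.143
Iteration 2:
  p = (4 - (3)·-0.556 - (2)·2.143) / (6) = 0.230
  q = (-5 - (3)·-0.167 - (-3)·2.143) / (9) = 0.214
  r = (10 - (-2)·-0.167 - (-3)·-0.556) / (7) = 1.143

(0.230, 0.214, 1.143)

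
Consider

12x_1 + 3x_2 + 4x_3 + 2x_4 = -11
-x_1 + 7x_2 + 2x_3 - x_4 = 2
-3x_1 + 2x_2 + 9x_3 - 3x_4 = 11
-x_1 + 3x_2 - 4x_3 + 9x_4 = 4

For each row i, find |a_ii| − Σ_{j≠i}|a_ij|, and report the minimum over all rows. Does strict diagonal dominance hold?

row 1: |12| − (3+4+2) = 3
row 2: |7| − (1+2+1) = 3
row 3: |9| − (3+2+3) = 1
row 4: |9| − (1+3+4) = 1
minimum over rows = 1 → strictly diagonally dominant (convergence guaranteed)

1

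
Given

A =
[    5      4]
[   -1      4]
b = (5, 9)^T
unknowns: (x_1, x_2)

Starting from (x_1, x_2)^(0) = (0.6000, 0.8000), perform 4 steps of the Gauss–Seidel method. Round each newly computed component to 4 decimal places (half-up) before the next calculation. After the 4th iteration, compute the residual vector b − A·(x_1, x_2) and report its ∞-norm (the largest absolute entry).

Iteration 1:
  x_1 = (5 - (4)·0.8000) / (5) = 0.3600
  x_2 = (9 - (-1)·0.3600) / (4) = 2.3400
Iteration 2:
  x_1 = (5 - (4)·2.3400) / (5) = -0.8720
  x_2 = (9 - (-1)·-0.8720) / (4) = 2.0320
Iteration 3:
  x_1 = (5 - (4)·2.0320) / (5) = -0.6256
  x_2 = (9 - (-1)·-0.6256) / (4) = 2.0936
Iteration 4:
  x_1 = (5 - (4)·2.0936) / (5) = -0.6749
  x_2 = (9 - (-1)·-0.6749) / (4) = 2.0813
Residual b − A·x = (0.0493, -0.0001); ∞-norm = 0.0493

0.0493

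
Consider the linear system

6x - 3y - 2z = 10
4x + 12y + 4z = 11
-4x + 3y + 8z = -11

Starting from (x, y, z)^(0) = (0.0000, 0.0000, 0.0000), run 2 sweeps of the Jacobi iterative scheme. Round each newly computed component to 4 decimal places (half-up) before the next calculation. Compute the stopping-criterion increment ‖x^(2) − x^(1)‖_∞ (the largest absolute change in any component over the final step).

0.4896

Iteration 1:
  x = (10 - (-3)·0.0000 - (-2)·0.0000) / (6) = 1.6667
  y = (11 - (4)·0.0000 - (4)·0.0000) / (12) = 0.9167
  z = (-11 - (-4)·0.0000 - (3)·0.0000) / (8) = -1.3750
Iteration 2:
  x = (10 - (-3)·0.9167 - (-2)·-1.3750) / (6) = 1.6667
  y = (11 - (4)·1.6667 - (4)·-1.3750) / (12) = 0.8194
  z = (-11 - (-4)·1.6667 - (3)·0.9167) / (8) = -0.8854
Change: (0.0000, -0.0973, 0.4896) → max |·| = 0.4896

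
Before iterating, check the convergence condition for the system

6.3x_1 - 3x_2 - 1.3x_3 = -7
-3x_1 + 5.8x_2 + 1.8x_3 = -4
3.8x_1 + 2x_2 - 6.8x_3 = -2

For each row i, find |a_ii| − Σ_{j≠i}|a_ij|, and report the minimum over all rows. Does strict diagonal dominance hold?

1

row 1: |6.3| − (3+1.3) = 2
row 2: |5.8| − (3+1.8) = 1
row 3: |-6.8| − (3.8+2) = 1
minimum over rows = 1 → strictly diagonally dominant (convergence guaranteed)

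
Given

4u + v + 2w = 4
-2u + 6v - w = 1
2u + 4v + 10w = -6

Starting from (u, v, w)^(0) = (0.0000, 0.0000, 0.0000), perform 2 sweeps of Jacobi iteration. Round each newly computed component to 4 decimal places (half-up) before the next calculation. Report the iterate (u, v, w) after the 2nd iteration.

(1.2583, 0.4000, -0.8667)

Iteration 1:
  u = (4 - (1)·0.0000 - (2)·0.0000) / (4) = 1.0000
  v = (1 - (-2)·0.0000 - (-1)·0.0000) / (6) = 0.1667
  w = (-6 - (2)·0.0000 - (4)·0.0000) / (10) = -0.6000
Iteration 2:
  u = (4 - (1)·0.1667 - (2)·-0.6000) / (4) = 1.2583
  v = (1 - (-2)·1.0000 - (-1)·-0.6000) / (6) = 0.4000
  w = (-6 - (2)·1.0000 - (4)·0.1667) / (10) = -0.8667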